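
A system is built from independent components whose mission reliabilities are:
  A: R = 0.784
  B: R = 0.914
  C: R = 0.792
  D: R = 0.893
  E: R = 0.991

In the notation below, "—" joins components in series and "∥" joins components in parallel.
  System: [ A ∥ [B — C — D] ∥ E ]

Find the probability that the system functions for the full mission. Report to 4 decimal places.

0.9993

Series (B, C, and D): 0.914000 × 0.792000 × 0.893000 = 0.646432
Parallel (A, [0.646432], and E): 1 − (1 − 0.784000)(1 − 0.646432)(1 − 0.991000) = 0.9993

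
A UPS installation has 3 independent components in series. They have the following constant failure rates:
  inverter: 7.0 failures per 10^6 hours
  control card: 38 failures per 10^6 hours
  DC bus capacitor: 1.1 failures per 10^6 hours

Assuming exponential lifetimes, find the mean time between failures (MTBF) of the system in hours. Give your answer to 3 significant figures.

21700

Series of exponential components: λ_sys = Σ λ_i
λ_sys = 0.0000070 + 0.000038 + 0.0000011 = 4.6100e-05 /h
MTBF = 1 / λ_sys = 21700 h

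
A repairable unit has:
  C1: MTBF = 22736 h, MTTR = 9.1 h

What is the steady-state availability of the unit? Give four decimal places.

0.9996

A(C1) = MTBF/(MTBF+MTTR) = 22736/(22736+9.1) = 0.9996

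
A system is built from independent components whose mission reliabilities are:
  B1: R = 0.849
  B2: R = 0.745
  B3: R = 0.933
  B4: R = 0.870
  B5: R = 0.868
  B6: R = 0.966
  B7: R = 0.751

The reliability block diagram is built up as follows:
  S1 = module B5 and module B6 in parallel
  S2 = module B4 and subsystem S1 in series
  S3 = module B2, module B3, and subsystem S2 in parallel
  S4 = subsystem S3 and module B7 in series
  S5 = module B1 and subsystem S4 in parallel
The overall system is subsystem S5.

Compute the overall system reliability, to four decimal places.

0.9621

Parallel (B5 and B6): 1 − (1 − 0.868000)(1 − 0.966000) = 0.995512
Series (B4 and [0.995512]): 0.870000 × 0.995512 = 0.866095
Parallel (B2, B3, and [0.866095]): 1 − (1 − 0.745000)(1 − 0.933000)(1 − 0.866095) = 0.997712
Series ([0.997712] and B7): 0.997712 × 0.751000 = 0.749282
Parallel (B1 and [0.749282]): 1 − (1 − 0.849000)(1 − 0.749282) = 0.9621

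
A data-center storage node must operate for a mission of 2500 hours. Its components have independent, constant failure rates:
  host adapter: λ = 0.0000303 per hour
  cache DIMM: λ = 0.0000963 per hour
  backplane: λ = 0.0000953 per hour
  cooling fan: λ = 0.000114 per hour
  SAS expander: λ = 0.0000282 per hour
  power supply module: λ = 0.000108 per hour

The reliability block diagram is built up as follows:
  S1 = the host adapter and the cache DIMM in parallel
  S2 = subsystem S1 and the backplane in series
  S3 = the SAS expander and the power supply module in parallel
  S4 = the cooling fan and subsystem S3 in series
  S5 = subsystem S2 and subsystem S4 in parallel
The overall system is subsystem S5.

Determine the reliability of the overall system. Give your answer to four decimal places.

0.9417

R(host adapter) = exp(−0.0000303 × 2500) = 0.927048
R(cache DIMM) = exp(−0.0000963 × 2500) = 0.786038
R(backplane) = exp(−0.0000953 × 2500) = 0.788006
R(cooling fan) = exp(−0.000114 × 2500) = 0.752014
R(SAS expander) = exp(−0.0000282 × 2500) = 0.931928
R(power supply module) = exp(−0.000108 × 2500) = 0.763379
Parallel (host adapter and cache DIMM): 1 − (1 − 0.927048)(1 − 0.786038) = 0.984391
Series ([0.984391] and backplane): 0.984391 × 0.788006 = 0.775706
Parallel (SAS expander and power supply module): 1 − (1 − 0.931928)(1 − 0.763379) = 0.983893
Series (cooling fan and [0.983893]): 0.752014 × 0.983893 = 0.739901
Parallel ([0.775706] and [0.739901]): 1 − (1 − 0.775706)(1 − 0.739901) = 0.9417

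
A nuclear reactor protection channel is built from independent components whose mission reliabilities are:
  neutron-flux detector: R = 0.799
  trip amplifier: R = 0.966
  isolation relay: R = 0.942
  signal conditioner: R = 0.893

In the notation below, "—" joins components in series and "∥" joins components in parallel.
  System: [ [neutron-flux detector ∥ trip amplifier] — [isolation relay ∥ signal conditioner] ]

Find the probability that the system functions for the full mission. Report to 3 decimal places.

Parallel (neutron-flux detector and trip amplifier): 1 − (1 − 0.79900)(1 − 0.96600) = 0.99317
Parallel (isolation relay and signal conditioner): 1 − (1 − 0.94200)(1 − 0.89300) = 0.99379
Series ([0.99317] and [0.99379]): 0.99317 × 0.99379 = 0.987

0.987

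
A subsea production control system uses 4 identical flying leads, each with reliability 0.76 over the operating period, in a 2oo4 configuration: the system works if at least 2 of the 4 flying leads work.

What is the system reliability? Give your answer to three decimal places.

R = Σ_{i=2}^{4} C(4,i) p^i (1−p)^{4−i} with p = 0.76
C(4,2)·0.76^2·0.24^2 = 0.19962
C(4,3)·0.76^3·0.24^1 = 0.42142
C(4,4)·0.76^4·0.24^0 = 0.33362
Sum = 0.955

0.955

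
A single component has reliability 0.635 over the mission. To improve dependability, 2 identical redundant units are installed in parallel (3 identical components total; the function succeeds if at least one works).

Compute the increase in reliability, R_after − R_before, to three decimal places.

R_before = 0.635
R_after = 1 − (1 − 0.635)^3 = 0.951
ΔR = 0.951 − 0.635 = 0.316

0.316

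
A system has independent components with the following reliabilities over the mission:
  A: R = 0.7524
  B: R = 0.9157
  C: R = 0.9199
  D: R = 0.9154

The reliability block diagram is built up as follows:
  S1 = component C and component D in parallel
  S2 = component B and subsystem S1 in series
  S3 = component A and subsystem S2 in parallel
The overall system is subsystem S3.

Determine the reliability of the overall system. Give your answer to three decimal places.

0.978

Parallel (C and D): 1 − (1 − 0.91990)(1 − 0.91540) = 0.99322
Series (B and [0.99322]): 0.91570 × 0.99322 = 0.90949
Parallel (A and [0.90949]): 1 − (1 − 0.75240)(1 − 0.90949) = 0.978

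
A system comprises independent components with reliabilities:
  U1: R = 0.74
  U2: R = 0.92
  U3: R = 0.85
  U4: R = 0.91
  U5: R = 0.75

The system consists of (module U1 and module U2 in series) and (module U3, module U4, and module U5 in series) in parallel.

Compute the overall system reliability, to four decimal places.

Series (U1 and U2): 0.740000 × 0.920000 = 0.680800
Series (U3, U4, and U5): 0.850000 × 0.910000 × 0.750000 = 0.580125
Parallel ([0.680800] and [0.580125]): 1 − (1 − 0.680800)(1 − 0.580125) = 0.8660

0.8660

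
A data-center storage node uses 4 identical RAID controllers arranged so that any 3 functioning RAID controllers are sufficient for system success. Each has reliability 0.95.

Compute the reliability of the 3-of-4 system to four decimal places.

R = Σ_{i=3}^{4} C(4,i) p^i (1−p)^{4−i} with p = 0.95
C(4,3)·0.95^3·0.05^1 = 0.171475
C(4,4)·0.95^4·0.05^0 = 0.814506
Sum = 0.9860

0.9860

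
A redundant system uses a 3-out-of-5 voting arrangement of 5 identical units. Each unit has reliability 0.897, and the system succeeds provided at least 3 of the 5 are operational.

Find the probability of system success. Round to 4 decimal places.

R = Σ_{i=3}^{5} C(5,i) p^i (1−p)^{5−i} with p = 0.897
C(5,3)·0.897^3·0.103^2 = 0.076569
C(5,4)·0.897^4·0.103^1 = 0.333409
C(5,5)·0.897^5·0.103^0 = 0.580714
Sum = 0.9907

0.9907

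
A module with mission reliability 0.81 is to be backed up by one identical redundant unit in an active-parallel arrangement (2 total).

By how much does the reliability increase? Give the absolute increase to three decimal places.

R_before = 0.81
R_after = 1 − (1 − 0.81)^2 = 0.964
ΔR = 0.964 − 0.81 = 0.154

0.154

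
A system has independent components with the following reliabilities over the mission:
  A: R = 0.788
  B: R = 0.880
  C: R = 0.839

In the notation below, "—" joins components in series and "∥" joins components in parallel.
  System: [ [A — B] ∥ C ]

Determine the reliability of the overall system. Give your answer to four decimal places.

Series (A and B): 0.788000 × 0.880000 = 0.693440
Parallel ([0.693440] and C): 1 − (1 − 0.693440)(1 − 0.839000) = 0.9506

0.9506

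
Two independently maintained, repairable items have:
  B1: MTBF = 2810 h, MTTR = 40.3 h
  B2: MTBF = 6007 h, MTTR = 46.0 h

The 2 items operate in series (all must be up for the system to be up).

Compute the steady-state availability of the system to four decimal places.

A(B1) = MTBF/(MTBF+MTTR) = 2810/(2810+40.3) = 0.985861
A(B2) = MTBF/(MTBF+MTTR) = 6007/(6007+46.0) = 0.992400
Series availability: 0.985861 × 0.992400 = 0.9784

0.9784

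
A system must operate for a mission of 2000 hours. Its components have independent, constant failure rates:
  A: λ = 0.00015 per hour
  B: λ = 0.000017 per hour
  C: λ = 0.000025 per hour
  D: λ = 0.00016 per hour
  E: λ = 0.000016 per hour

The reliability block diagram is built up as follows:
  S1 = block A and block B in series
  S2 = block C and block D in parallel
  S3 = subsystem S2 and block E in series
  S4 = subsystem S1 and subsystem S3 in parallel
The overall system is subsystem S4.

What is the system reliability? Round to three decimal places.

R(A) = exp(−0.00015 × 2000) = 0.74082
R(B) = exp(−0.000017 × 2000) = 0.96657
R(C) = exp(−0.000025 × 2000) = 0.95123
R(D) = exp(−0.00016 × 2000) = 0.72615
R(E) = exp(−0.000016 × 2000) = 0.96851
Series (A and B): 0.74082 × 0.96657 = 0.71605
Parallel (C and D): 1 − (1 − 0.95123)(1 − 0.72615) = 0.98664
Series ([0.98664] and E): 0.98664 × 0.96851 = 0.95557
Parallel ([0.71605] and [0.95557]): 1 − (1 − 0.71605)(1 − 0.95557) = 0.987

0.987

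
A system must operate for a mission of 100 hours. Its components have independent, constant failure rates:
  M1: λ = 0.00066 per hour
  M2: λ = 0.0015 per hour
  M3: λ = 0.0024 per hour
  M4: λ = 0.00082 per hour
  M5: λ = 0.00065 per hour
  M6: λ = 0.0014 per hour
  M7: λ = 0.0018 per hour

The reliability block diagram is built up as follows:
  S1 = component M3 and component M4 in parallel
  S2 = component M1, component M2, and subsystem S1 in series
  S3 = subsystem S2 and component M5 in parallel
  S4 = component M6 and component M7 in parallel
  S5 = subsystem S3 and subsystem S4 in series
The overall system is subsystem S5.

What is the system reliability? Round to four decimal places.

0.9657

R(M1) = exp(−0.00066 × 100) = 0.936131
R(M2) = exp(−0.0015 × 100) = 0.860708
R(M3) = exp(−0.0024 × 100) = 0.786628
R(M4) = exp(−0.00082 × 100) = 0.921272
R(M5) = exp(−0.00065 × 100) = 0.937067
R(M6) = exp(−0.0014 × 100) = 0.869358
R(M7) = exp(−0.0018 × 100) = 0.835270
Parallel (M3 and M4): 1 − (1 − 0.786628)(1 − 0.921272) = 0.983202
Series (M1, M2, and [0.983202]): 0.936131 × 0.860708 × 0.983202 = 0.792201
Parallel ([0.792201] and M5): 1 − (1 − 0.792201)(1 − 0.937067) = 0.986923
Parallel (M6 and M7): 1 − (1 − 0.869358)(1 − 0.835270) = 0.978479
Series ([0.986923] and [0.978479]): 0.986923 × 0.978479 = 0.9657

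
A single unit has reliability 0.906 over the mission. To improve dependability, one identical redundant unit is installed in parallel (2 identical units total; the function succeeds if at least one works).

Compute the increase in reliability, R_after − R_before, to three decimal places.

0.085

R_before = 0.906
R_after = 1 − (1 − 0.906)^2 = 0.991
ΔR = 0.991 − 0.906 = 0.085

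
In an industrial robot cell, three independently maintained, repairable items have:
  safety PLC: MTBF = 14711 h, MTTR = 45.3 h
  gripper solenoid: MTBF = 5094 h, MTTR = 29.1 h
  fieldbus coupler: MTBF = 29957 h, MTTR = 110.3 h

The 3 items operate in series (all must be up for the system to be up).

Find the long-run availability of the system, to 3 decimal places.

0.988

A(safety PLC) = MTBF/(MTBF+MTTR) = 14711/(14711+45.3) = 0.996930
A(gripper solenoid) = MTBF/(MTBF+MTTR) = 5094/(5094+29.1) = 0.994320
A(fieldbus coupler) = MTBF/(MTBF+MTTR) = 29957/(29957+110.3) = 0.996332
Series availability: 0.996930 × 0.994320 × 0.996332 = 0.988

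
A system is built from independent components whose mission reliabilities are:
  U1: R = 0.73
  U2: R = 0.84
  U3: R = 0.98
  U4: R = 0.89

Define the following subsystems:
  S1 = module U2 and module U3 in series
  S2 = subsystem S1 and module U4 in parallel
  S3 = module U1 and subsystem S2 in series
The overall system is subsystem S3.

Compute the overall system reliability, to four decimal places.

Series (U2 and U3): 0.840000 × 0.980000 = 0.823200
Parallel ([0.823200] and U4): 1 − (1 − 0.823200)(1 − 0.890000) = 0.980552
Series (U1 and [0.980552]): 0.730000 × 0.980552 = 0.7158

0.7158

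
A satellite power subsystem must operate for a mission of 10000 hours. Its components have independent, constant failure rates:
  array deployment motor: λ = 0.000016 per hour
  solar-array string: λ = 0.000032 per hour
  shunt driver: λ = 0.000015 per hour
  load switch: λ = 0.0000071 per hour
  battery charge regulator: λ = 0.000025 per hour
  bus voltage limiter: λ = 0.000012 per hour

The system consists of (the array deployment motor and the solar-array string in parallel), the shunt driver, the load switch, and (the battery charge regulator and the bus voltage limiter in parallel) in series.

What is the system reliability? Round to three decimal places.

R(array deployment motor) = exp(−0.000016 × 10000) = 0.85214
R(solar-array string) = exp(−0.000032 × 10000) = 0.72615
R(shunt driver) = exp(−0.000015 × 10000) = 0.86071
R(load switch) = exp(−0.0000071 × 10000) = 0.93146
R(battery charge regulator) = exp(−0.000025 × 10000) = 0.77880
R(bus voltage limiter) = exp(−0.000012 × 10000) = 0.88692
Parallel (array deployment motor and solar-array string): 1 − (1 − 0.85214)(1 − 0.72615) = 0.95951
Parallel (battery charge regulator and bus voltage limiter): 1 − (1 − 0.77880)(1 − 0.88692) = 0.97499
Series ([0.95951], shunt driver, load switch, and [0.97499]): 0.95951 × 0.86071 × 0.93146 × 0.97499 = 0.750

0.750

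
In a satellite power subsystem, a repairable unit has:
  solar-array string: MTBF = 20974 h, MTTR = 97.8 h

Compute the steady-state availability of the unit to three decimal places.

0.995

A(solar-array string) = MTBF/(MTBF+MTTR) = 20974/(20974+97.8) = 0.995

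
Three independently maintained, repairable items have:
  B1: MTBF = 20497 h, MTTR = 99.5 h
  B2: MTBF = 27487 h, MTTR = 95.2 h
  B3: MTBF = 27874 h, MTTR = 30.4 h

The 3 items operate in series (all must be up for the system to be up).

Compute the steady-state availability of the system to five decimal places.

0.99065

A(B1) = MTBF/(MTBF+MTTR) = 20497/(20497+99.5) = 0.995169
A(B2) = MTBF/(MTBF+MTTR) = 27487/(27487+95.2) = 0.996548
A(B3) = MTBF/(MTBF+MTTR) = 27874/(27874+30.4) = 0.998911
Series availability: 0.995169 × 0.996548 × 0.998911 = 0.99065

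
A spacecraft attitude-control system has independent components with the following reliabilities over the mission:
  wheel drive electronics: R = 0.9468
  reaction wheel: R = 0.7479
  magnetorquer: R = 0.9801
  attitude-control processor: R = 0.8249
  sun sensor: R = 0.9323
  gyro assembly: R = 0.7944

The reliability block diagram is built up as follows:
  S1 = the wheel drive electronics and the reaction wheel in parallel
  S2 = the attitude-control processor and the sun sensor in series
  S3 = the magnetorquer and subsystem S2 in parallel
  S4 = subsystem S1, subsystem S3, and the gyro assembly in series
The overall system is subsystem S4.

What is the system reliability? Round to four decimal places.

0.7801

Parallel (wheel drive electronics and reaction wheel): 1 − (1 − 0.946800)(1 − 0.747900) = 0.986588
Series (attitude-control processor and sun sensor): 0.824900 × 0.932300 = 0.769054
Parallel (magnetorquer and [0.769054]): 1 − (1 − 0.980100)(1 − 0.769054) = 0.995404
Series ([0.986588], [0.995404], and gyro assembly): 0.986588 × 0.995404 × 0.794400 = 0.7801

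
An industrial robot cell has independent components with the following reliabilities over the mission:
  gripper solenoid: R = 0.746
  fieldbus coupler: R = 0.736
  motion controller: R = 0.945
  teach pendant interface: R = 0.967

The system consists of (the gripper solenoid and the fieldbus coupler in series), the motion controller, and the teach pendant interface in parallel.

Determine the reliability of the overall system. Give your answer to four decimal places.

0.9992

Series (gripper solenoid and fieldbus coupler): 0.746000 × 0.736000 = 0.549056
Parallel ([0.549056], motion controller, and teach pendant interface): 1 − (1 − 0.549056)(1 − 0.945000)(1 − 0.967000) = 0.9992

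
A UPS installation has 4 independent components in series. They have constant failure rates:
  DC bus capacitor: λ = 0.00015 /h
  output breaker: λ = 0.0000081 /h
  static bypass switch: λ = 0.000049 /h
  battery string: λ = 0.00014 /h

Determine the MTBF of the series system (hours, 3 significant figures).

2880

Series of exponential components: λ_sys = Σ λ_i
λ_sys = 0.00015 + 0.0000081 + 0.000049 + 0.00014 = 3.4710e-04 /h
MTBF = 1 / λ_sys = 2880 h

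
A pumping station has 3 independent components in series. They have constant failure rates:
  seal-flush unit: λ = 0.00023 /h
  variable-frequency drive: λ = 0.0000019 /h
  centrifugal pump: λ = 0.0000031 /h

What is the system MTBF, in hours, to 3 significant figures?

4260

Series of exponential components: λ_sys = Σ λ_i
λ_sys = 0.00023 + 0.0000019 + 0.0000031 = 2.3500e-04 /h
MTBF = 1 / λ_sys = 4260 h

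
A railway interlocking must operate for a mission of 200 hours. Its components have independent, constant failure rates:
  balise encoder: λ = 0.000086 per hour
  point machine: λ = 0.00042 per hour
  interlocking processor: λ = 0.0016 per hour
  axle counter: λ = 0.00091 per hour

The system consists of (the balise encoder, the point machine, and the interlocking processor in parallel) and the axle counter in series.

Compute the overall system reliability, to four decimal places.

0.8333

R(balise encoder) = exp(−0.000086 × 200) = 0.982947
R(point machine) = exp(−0.00042 × 200) = 0.919431
R(interlocking processor) = exp(−0.0016 × 200) = 0.726149
R(axle counter) = exp(−0.00091 × 200) = 0.833601
Parallel (balise encoder, point machine, and interlocking processor): 1 − (1 − 0.982947)(1 − 0.919431)(1 − 0.726149) = 0.999624
Series ([0.999624] and axle counter): 0.999624 × 0.833601 = 0.8333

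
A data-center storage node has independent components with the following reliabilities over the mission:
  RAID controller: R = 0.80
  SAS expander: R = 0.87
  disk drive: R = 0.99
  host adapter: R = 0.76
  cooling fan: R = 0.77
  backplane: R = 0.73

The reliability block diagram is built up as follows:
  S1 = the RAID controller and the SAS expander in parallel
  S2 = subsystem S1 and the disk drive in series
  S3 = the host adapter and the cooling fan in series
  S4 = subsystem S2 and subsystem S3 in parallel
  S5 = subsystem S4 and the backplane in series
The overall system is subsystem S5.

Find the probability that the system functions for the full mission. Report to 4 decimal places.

Parallel (RAID controller and SAS expander): 1 − (1 − 0.800000)(1 − 0.870000) = 0.974000
Series ([0.974000] and disk drive): 0.974000 × 0.990000 = 0.964260
Series (host adapter and cooling fan): 0.760000 × 0.770000 = 0.585200
Parallel ([0.964260] and [0.585200]): 1 − (1 − 0.964260)(1 − 0.585200) = 0.985175
Series ([0.985175] and backplane): 0.985175 × 0.730000 = 0.7192

0.7192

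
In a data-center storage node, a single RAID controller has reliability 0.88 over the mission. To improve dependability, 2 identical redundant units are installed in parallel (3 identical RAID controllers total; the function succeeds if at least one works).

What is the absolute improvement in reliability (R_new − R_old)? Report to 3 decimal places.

0.118

R_before = 0.88
R_after = 1 − (1 − 0.88)^3 = 0.998
ΔR = 0.998 − 0.88 = 0.118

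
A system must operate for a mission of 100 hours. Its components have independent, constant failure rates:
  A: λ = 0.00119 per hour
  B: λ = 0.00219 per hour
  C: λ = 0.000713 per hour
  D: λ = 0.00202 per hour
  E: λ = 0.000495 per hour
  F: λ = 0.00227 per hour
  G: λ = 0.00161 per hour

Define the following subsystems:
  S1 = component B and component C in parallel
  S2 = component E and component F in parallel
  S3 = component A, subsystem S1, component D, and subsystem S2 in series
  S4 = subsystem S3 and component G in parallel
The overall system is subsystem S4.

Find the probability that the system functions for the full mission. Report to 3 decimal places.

R(A) = exp(−0.00119 × 100) = 0.88781
R(B) = exp(−0.00219 × 100) = 0.80332
R(C) = exp(−0.000713 × 100) = 0.93118
R(D) = exp(−0.00202 × 100) = 0.81709
R(E) = exp(−0.000495 × 100) = 0.95171
R(F) = exp(−0.00227 × 100) = 0.79692
R(G) = exp(−0.00161 × 100) = 0.85129
Parallel (B and C): 1 − (1 − 0.80332)(1 − 0.93118) = 0.98646
Parallel (E and F): 1 − (1 − 0.95171)(1 − 0.79692) = 0.99019
Series (A, [0.98646], D, and [0.99019]): 0.88781 × 0.98646 × 0.81709 × 0.99019 = 0.70858
Parallel ([0.70858] and G): 1 − (1 − 0.70858)(1 − 0.85129) = 0.957

0.957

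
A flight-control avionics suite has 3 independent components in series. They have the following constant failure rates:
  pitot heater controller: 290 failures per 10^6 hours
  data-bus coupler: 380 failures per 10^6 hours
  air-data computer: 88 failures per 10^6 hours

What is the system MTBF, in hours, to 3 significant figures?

1320

Series of exponential components: λ_sys = Σ λ_i
λ_sys = 0.00029 + 0.00038 + 0.000088 = 7.5800e-04 /h
MTBF = 1 / λ_sys = 1320 h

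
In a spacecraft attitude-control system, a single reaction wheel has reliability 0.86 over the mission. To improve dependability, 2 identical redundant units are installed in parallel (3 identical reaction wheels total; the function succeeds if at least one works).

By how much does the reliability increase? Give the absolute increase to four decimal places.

R_before = 0.86
R_after = 1 − (1 − 0.86)^3 = 0.9973
ΔR = 0.9973 − 0.86 = 0.1373

0.1373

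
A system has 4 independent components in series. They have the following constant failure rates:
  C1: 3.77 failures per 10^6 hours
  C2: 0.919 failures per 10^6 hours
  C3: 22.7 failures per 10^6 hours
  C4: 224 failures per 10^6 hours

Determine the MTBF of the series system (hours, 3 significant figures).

Series of exponential components: λ_sys = Σ λ_i
λ_sys = 0.00000377 + 0.000000919 + 0.0000227 + 0.000224 = 2.5139e-04 /h
MTBF = 1 / λ_sys = 3980 h

3980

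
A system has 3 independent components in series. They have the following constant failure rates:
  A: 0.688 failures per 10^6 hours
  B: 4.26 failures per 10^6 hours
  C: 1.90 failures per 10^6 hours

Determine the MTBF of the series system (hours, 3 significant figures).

146000

Series of exponential components: λ_sys = Σ λ_i
λ_sys = 0.000000688 + 0.00000426 + 0.00000190 = 6.8480e-06 /h
MTBF = 1 / λ_sys = 146000 h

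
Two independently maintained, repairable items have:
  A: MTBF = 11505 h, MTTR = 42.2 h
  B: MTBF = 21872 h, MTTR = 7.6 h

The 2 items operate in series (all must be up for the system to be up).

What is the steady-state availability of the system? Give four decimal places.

0.9960

A(A) = MTBF/(MTBF+MTTR) = 11505/(11505+42.2) = 0.996345
A(B) = MTBF/(MTBF+MTTR) = 21872/(21872+7.6) = 0.999653
Series availability: 0.996345 × 0.999653 = 0.9960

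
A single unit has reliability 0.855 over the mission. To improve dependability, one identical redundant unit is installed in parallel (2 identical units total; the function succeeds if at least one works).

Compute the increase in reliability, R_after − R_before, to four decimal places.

0.1240

R_before = 0.855
R_after = 1 − (1 − 0.855)^2 = 0.9790
ΔR = 0.9790 − 0.855 = 0.1240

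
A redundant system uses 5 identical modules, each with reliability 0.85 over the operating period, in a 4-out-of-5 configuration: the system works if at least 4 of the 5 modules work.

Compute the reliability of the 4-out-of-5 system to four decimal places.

0.8352

R = Σ_{i=4}^{5} C(5,i) p^i (1−p)^{5−i} with p = 0.85
C(5,4)·0.85^4·0.15^1 = 0.391505
C(5,5)·0.85^5·0.15^0 = 0.443705
Sum = 0.8352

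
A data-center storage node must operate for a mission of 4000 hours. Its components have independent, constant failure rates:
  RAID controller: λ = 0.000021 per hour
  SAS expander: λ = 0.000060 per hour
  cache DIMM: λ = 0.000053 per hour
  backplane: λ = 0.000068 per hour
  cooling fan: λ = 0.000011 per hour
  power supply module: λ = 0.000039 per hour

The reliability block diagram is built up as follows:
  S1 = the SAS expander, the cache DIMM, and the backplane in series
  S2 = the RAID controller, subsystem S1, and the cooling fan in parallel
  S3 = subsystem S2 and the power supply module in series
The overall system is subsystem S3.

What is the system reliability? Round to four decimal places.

0.8540

R(RAID controller) = exp(−0.000021 × 4000) = 0.919431
R(SAS expander) = exp(−0.000060 × 4000) = 0.786628
R(cache DIMM) = exp(−0.000053 × 4000) = 0.808965
R(backplane) = exp(−0.000068 × 4000) = 0.761854
R(cooling fan) = exp(−0.000011 × 4000) = 0.956954
R(power supply module) = exp(−0.000039 × 4000) = 0.855559
Series (SAS expander, cache DIMM, and backplane): 0.786628 × 0.808965 × 0.761854 = 0.484809
Parallel (RAID controller, [0.484809], and cooling fan): 1 − (1 − 0.919431)(1 − 0.484809)(1 − 0.956954) = 0.998213
Series ([0.998213] and power supply module): 0.998213 × 0.855559 = 0.8540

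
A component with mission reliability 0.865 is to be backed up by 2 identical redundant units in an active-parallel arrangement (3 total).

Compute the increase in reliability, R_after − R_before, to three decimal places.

R_before = 0.865
R_after = 1 − (1 − 0.865)^3 = 0.998
ΔR = 0.998 − 0.865 = 0.133

0.133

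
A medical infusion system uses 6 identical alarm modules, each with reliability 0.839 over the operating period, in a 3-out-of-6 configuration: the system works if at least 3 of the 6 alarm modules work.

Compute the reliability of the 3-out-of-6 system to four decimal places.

0.9923

R = Σ_{i=3}^{6} C(6,i) p^i (1−p)^{6−i} with p = 0.839
C(6,3)·0.839^3·0.161^3 = 0.049294
C(6,4)·0.839^4·0.161^2 = 0.192660
C(6,5)·0.839^5·0.161^1 = 0.401594
C(6,6)·0.839^6·0.161^0 = 0.348796
Sum = 0.9923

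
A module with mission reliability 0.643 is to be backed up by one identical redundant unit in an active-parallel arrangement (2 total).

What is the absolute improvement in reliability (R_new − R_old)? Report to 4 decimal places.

0.2296

R_before = 0.643
R_after = 1 − (1 − 0.643)^2 = 0.8726
ΔR = 0.8726 − 0.643 = 0.2296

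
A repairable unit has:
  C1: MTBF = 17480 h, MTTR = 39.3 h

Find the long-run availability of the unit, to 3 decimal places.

0.998

A(C1) = MTBF/(MTBF+MTTR) = 17480/(17480+39.3) = 0.998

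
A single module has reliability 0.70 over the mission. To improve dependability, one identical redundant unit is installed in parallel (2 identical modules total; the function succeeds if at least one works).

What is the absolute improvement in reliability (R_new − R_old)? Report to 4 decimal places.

0.2100

R_before = 0.70
R_after = 1 − (1 − 0.70)^2 = 0.9100
ΔR = 0.9100 − 0.70 = 0.2100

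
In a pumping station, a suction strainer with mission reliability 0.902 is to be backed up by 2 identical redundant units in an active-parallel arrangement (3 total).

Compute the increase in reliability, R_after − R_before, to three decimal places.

0.097

R_before = 0.902
R_after = 1 − (1 − 0.902)^3 = 0.999
ΔR = 0.999 − 0.902 = 0.097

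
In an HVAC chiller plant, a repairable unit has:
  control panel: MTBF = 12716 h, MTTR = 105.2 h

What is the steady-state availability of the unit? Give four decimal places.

0.9918

A(control panel) = MTBF/(MTBF+MTTR) = 12716/(12716+105.2) = 0.9918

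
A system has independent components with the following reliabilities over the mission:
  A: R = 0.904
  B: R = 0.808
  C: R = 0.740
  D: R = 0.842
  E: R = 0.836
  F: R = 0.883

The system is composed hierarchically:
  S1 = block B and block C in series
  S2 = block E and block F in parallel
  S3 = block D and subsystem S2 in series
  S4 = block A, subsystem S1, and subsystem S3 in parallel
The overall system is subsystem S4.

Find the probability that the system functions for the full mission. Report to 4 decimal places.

0.9933

Series (B and C): 0.808000 × 0.740000 = 0.597920
Parallel (E and F): 1 − (1 − 0.836000)(1 − 0.883000) = 0.980812
Series (D and [0.980812]): 0.842000 × 0.980812 = 0.825844
Parallel (A, [0.597920], and [0.825844]): 1 − (1 − 0.904000)(1 − 0.597920)(1 − 0.825844) = 0.9933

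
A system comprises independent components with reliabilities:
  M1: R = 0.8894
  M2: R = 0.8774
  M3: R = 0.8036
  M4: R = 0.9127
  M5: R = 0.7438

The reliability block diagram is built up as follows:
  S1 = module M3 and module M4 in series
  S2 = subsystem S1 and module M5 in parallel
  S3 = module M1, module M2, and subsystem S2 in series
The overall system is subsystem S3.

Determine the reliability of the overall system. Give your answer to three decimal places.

0.727

Series (M3 and M4): 0.80360 × 0.91270 = 0.73345
Parallel ([0.73345] and M5): 1 − (1 − 0.73345)(1 − 0.74380) = 0.93171
Series (M1, M2, and [0.93171]): 0.88940 × 0.87740 × 0.93171 = 0.727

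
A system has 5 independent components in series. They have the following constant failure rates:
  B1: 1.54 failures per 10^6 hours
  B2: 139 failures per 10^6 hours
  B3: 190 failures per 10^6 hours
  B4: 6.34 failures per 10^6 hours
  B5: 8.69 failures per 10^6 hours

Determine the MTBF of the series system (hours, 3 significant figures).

2890

Series of exponential components: λ_sys = Σ λ_i
λ_sys = 0.00000154 + 0.000139 + 0.000190 + 0.00000634 + 0.00000869 = 3.4557e-04 /h
MTBF = 1 / λ_sys = 2890 h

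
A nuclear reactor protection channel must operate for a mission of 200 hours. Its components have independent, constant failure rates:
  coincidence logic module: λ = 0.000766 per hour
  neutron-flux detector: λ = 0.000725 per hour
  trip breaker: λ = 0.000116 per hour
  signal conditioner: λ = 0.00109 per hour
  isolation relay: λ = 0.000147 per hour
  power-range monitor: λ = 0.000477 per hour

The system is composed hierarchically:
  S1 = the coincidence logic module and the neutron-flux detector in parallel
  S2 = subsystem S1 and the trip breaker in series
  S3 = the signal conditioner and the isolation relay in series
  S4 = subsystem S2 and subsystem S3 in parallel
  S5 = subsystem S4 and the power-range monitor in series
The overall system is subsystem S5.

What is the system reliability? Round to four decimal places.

R(coincidence logic module) = exp(−0.000766 × 200) = 0.857958
R(neutron-flux detector) = exp(−0.000725 × 200) = 0.865022
R(trip breaker) = exp(−0.000116 × 200) = 0.977067
R(signal conditioner) = exp(−0.00109 × 200) = 0.804125
R(isolation relay) = exp(−0.000147 × 200) = 0.971028
R(power-range monitor) = exp(−0.000477 × 200) = 0.909009
Parallel (coincidence logic module and neutron-flux detector): 1 − (1 − 0.857958)(1 − 0.865022) = 0.980827
Series ([0.980827] and trip breaker): 0.980827 × 0.977067 = 0.958334
Series (signal conditioner and isolation relay): 0.804125 × 0.971028 = 0.780828
Parallel ([0.958334] and [0.780828]): 1 − (1 − 0.958334)(1 − 0.780828) = 0.990868
Series ([0.990868] and power-range monitor): 0.990868 × 0.909009 = 0.9007

0.9007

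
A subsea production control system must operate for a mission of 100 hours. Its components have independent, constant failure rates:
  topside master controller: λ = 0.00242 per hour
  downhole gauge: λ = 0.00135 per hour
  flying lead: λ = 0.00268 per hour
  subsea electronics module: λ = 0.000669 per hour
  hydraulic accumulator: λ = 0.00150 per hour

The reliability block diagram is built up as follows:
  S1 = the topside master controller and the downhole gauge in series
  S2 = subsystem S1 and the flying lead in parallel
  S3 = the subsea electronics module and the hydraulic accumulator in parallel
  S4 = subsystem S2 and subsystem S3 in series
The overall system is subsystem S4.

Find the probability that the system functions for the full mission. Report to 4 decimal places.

0.9178

R(topside master controller) = exp(−0.00242 × 100) = 0.785056
R(downhole gauge) = exp(−0.00135 × 100) = 0.873716
R(flying lead) = exp(−0.00268 × 100) = 0.764908
R(subsea electronics module) = exp(−0.000669 × 100) = 0.935289
R(hydraulic accumulator) = exp(−0.00150 × 100) = 0.860708
Series (topside master controller and downhole gauge): 0.785056 × 0.873716 = 0.685916
Parallel ([0.685916] and flying lead): 1 − (1 − 0.685916)(1 − 0.764908) = 0.926161
Parallel (subsea electronics module and hydraulic accumulator): 1 − (1 − 0.935289)(1 − 0.860708) = 0.990986
Series ([0.926161] and [0.990986]): 0.926161 × 0.990986 = 0.9178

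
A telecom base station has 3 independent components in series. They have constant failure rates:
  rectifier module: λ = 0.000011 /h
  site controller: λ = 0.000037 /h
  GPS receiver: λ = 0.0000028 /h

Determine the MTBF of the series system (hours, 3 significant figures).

Series of exponential components: λ_sys = Σ λ_i
λ_sys = 0.000011 + 0.000037 + 0.0000028 = 5.0800e-05 /h
MTBF = 1 / λ_sys = 19700 h

19700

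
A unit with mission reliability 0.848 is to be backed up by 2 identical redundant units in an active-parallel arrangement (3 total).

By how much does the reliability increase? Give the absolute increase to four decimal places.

R_before = 0.848
R_after = 1 − (1 − 0.848)^3 = 0.9965
ΔR = 0.9965 − 0.848 = 0.1485

0.1485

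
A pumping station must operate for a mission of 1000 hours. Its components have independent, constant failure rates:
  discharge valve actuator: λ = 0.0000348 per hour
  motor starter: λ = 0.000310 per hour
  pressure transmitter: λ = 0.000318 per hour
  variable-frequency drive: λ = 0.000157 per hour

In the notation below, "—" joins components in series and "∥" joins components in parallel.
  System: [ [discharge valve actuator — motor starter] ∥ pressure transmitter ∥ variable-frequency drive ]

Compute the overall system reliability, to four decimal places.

R(discharge valve actuator) = exp(−0.0000348 × 1000) = 0.965799
R(motor starter) = exp(−0.000310 × 1000) = 0.733447
R(pressure transmitter) = exp(−0.000318 × 1000) = 0.727603
R(variable-frequency drive) = exp(−0.000157 × 1000) = 0.854704
Series (discharge valve actuator and motor starter): 0.965799 × 0.733447 = 0.708362
Parallel ([0.708362], pressure transmitter, and variable-frequency drive): 1 − (1 − 0.708362)(1 − 0.727603)(1 − 0.854704) = 0.9885

0.9885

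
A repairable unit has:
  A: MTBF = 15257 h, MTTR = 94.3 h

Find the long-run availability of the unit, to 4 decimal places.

0.9939

A(A) = MTBF/(MTBF+MTTR) = 15257/(15257+94.3) = 0.9939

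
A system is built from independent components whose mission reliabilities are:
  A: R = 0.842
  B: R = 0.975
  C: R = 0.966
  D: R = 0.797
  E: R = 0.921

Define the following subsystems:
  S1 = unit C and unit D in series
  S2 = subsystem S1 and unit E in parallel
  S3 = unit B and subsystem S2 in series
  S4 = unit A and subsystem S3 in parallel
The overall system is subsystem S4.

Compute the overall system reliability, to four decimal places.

Series (C and D): 0.966000 × 0.797000 = 0.769902
Parallel ([0.769902] and E): 1 − (1 − 0.769902)(1 − 0.921000) = 0.981822
Series (B and [0.981822]): 0.975000 × 0.981822 = 0.957276
Parallel (A and [0.957276]): 1 − (1 − 0.842000)(1 − 0.957276) = 0.9932

0.9932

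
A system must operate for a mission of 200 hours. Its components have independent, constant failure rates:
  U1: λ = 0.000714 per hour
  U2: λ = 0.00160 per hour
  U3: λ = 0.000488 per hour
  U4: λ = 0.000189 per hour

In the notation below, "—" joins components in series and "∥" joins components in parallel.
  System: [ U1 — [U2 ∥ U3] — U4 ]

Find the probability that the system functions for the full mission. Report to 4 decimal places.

0.8135

R(U1) = exp(−0.000714 × 200) = 0.866927
R(U2) = exp(−0.00160 × 200) = 0.726149
R(U3) = exp(−0.000488 × 200) = 0.907012
R(U4) = exp(−0.000189 × 200) = 0.962906
Parallel (U2 and U3): 1 − (1 − 0.726149)(1 − 0.907012) = 0.974535
Series (U1, [0.974535], and U4): 0.866927 × 0.974535 × 0.962906 = 0.8135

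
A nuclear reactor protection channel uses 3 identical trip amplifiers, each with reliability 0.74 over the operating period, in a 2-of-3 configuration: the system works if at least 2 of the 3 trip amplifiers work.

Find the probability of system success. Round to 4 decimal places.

R = Σ_{i=2}^{3} C(3,i) p^i (1−p)^{3−i} with p = 0.74
C(3,2)·0.74^2·0.26^1 = 0.427128
C(3,3)·0.74^3·0.26^0 = 0.405224
Sum = 0.8324

0.8324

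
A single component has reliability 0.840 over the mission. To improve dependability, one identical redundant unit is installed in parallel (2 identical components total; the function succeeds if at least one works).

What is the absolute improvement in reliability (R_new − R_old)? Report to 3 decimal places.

0.134

R_before = 0.840
R_after = 1 − (1 − 0.840)^2 = 0.974
ΔR = 0.974 − 0.840 = 0.134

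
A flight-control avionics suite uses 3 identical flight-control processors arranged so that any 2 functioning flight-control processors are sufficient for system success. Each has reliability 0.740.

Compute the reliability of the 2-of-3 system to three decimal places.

R = Σ_{i=2}^{3} C(3,i) p^i (1−p)^{3−i} with p = 0.740
C(3,2)·0.740^2·0.260^1 = 0.42713
C(3,3)·0.740^3·0.260^0 = 0.40522
Sum = 0.832

0.832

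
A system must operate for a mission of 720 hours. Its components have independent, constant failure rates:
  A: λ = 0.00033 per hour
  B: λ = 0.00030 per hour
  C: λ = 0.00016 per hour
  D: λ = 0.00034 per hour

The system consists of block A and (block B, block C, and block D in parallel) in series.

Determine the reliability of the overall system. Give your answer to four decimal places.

0.7849

R(A) = exp(−0.00033 × 720) = 0.788518
R(B) = exp(−0.00030 × 720) = 0.805735
R(C) = exp(−0.00016 × 720) = 0.891188
R(D) = exp(−0.00034 × 720) = 0.782861
Parallel (B, C, and D): 1 − (1 − 0.805735)(1 − 0.891188)(1 − 0.782861) = 0.995410
Series (A and [0.995410]): 0.788518 × 0.995410 = 0.7849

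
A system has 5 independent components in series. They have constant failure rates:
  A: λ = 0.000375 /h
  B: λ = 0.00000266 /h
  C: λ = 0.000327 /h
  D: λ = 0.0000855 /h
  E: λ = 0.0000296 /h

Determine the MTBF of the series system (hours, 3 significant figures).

1220

Series of exponential components: λ_sys = Σ λ_i
λ_sys = 0.000375 + 0.00000266 + 0.000327 + 0.0000855 + 0.0000296 = 8.1976e-04 /h
MTBF = 1 / λ_sys = 1220 h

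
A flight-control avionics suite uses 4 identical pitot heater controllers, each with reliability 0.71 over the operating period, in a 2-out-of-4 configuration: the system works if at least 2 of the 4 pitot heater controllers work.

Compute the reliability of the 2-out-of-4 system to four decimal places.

R = Σ_{i=2}^{4} C(4,i) p^i (1−p)^{4−i} with p = 0.71
C(4,2)·0.71^2·0.29^2 = 0.254369
C(4,3)·0.71^3·0.29^1 = 0.415177
C(4,4)·0.71^4·0.29^0 = 0.254117
Sum = 0.9237

0.9237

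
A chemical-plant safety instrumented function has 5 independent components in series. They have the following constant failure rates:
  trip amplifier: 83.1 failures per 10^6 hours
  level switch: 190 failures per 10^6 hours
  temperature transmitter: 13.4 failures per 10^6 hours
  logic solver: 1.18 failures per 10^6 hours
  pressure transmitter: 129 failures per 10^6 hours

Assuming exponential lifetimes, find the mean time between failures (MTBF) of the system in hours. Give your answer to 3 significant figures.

2400

Series of exponential components: λ_sys = Σ λ_i
λ_sys = 0.0000831 + 0.000190 + 0.0000134 + 0.00000118 + 0.000129 = 4.1668e-04 /h
MTBF = 1 / λ_sys = 2400 h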